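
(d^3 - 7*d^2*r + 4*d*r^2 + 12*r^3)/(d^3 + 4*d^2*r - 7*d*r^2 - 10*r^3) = (d - 6*r)/(d + 5*r)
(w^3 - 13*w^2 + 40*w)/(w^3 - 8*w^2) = (w - 5)/w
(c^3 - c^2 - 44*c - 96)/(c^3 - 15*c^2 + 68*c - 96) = (c^2 + 7*c + 12)/(c^2 - 7*c + 12)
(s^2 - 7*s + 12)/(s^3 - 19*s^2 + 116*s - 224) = (s - 3)/(s^2 - 15*s + 56)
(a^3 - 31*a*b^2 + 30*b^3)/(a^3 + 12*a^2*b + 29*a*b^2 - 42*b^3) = (a - 5*b)/(a + 7*b)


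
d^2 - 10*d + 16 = (d - 8)*(d - 2)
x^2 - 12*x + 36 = (x - 6)^2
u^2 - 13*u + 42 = (u - 7)*(u - 6)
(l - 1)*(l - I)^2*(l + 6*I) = l^4 - l^3 + 4*I*l^3 + 11*l^2 - 4*I*l^2 - 11*l - 6*I*l + 6*I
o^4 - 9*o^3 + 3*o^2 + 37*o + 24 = (o - 8)*(o - 3)*(o + 1)^2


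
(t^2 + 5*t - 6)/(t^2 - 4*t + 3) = (t + 6)/(t - 3)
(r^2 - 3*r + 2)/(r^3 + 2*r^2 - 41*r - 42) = (r^2 - 3*r + 2)/(r^3 + 2*r^2 - 41*r - 42)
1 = 1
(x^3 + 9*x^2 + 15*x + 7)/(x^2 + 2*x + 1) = x + 7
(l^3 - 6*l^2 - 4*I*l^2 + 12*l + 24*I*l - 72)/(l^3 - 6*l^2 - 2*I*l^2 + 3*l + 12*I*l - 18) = (l^2 - 4*I*l + 12)/(l^2 - 2*I*l + 3)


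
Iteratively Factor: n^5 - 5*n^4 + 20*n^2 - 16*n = (n - 4)*(n^4 - n^3 - 4*n^2 + 4*n) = (n - 4)*(n - 1)*(n^3 - 4*n) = (n - 4)*(n - 1)*(n + 2)*(n^2 - 2*n) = (n - 4)*(n - 2)*(n - 1)*(n + 2)*(n)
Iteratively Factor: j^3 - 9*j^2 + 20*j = (j - 4)*(j^2 - 5*j) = j*(j - 4)*(j - 5)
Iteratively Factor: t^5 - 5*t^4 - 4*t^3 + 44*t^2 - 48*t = (t + 3)*(t^4 - 8*t^3 + 20*t^2 - 16*t) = (t - 2)*(t + 3)*(t^3 - 6*t^2 + 8*t) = t*(t - 2)*(t + 3)*(t^2 - 6*t + 8) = t*(t - 2)^2*(t + 3)*(t - 4)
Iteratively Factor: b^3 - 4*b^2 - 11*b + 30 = (b - 2)*(b^2 - 2*b - 15) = (b - 5)*(b - 2)*(b + 3)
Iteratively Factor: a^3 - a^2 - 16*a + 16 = (a + 4)*(a^2 - 5*a + 4) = (a - 4)*(a + 4)*(a - 1)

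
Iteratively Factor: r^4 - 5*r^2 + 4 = (r + 1)*(r^3 - r^2 - 4*r + 4) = (r - 1)*(r + 1)*(r^2 - 4) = (r - 1)*(r + 1)*(r + 2)*(r - 2)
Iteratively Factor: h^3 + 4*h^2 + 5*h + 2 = (h + 1)*(h^2 + 3*h + 2) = (h + 1)^2*(h + 2)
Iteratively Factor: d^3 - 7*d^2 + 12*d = (d)*(d^2 - 7*d + 12) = d*(d - 3)*(d - 4)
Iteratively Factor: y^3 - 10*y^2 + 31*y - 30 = (y - 5)*(y^2 - 5*y + 6) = (y - 5)*(y - 2)*(y - 3)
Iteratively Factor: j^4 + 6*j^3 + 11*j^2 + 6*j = (j + 2)*(j^3 + 4*j^2 + 3*j) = j*(j + 2)*(j^2 + 4*j + 3) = j*(j + 2)*(j + 3)*(j + 1)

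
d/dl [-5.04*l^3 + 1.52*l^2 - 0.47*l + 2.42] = -15.12*l^2 + 3.04*l - 0.47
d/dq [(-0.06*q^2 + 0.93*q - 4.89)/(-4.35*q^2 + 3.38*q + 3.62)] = (3.8427*q^2 - 42.9774*q + 19.8948)/(18.9225*q^4 - 29.406*q^3 - 20.0696*q^2 + 24.4712*q + 13.1044)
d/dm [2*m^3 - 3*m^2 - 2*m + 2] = 6*m^2 - 6*m - 2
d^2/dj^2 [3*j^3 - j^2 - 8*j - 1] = 18*j - 2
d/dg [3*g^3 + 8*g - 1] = 9*g^2 + 8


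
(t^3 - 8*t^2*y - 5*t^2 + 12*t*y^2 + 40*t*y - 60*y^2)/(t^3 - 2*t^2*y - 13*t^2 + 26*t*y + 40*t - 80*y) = (t - 6*y)/(t - 8)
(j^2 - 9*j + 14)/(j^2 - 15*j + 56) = (j - 2)/(j - 8)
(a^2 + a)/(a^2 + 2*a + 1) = a/(a + 1)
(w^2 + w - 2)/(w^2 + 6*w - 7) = (w + 2)/(w + 7)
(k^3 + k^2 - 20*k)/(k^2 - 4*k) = k + 5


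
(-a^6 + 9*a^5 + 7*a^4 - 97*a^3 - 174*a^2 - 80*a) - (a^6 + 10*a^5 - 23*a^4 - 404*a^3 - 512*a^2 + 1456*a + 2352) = -2*a^6 - a^5 + 30*a^4 + 307*a^3 + 338*a^2 - 1536*a - 2352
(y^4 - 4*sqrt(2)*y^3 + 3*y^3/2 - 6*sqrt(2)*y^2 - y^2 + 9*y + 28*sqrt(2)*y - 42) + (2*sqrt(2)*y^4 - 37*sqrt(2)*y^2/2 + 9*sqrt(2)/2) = y^4 + 2*sqrt(2)*y^4 - 4*sqrt(2)*y^3 + 3*y^3/2 - 49*sqrt(2)*y^2/2 - y^2 + 9*y + 28*sqrt(2)*y - 42 + 9*sqrt(2)/2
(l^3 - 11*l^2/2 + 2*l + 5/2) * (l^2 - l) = l^5 - 13*l^4/2 + 15*l^3/2 + l^2/2 - 5*l/2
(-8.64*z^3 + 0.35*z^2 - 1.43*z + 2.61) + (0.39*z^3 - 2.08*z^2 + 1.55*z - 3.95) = -8.25*z^3 - 1.73*z^2 + 0.12*z - 1.34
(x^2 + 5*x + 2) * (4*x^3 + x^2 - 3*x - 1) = 4*x^5 + 21*x^4 + 10*x^3 - 14*x^2 - 11*x - 2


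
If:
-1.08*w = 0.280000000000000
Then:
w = -0.26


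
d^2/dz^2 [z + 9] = 0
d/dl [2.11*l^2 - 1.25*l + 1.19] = 4.22*l - 1.25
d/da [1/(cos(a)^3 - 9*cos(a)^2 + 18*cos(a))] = 3*(sin(a) + 6*sin(a)/cos(a)^2 - 6*tan(a))/((cos(a) - 6)^2*(cos(a) - 3)^2)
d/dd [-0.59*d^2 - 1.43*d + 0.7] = -1.18*d - 1.43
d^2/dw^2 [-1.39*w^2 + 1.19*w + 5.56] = -2.78000000000000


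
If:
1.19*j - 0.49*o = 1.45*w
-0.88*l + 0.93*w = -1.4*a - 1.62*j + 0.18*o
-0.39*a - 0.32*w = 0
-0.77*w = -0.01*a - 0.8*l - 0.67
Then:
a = -0.82051282051282*w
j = 0.458289094158659*w - 0.623067632850242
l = 0.97275641025641*w - 0.8375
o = -1.84619587336979*w - 1.51316425120773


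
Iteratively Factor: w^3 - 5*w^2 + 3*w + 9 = (w - 3)*(w^2 - 2*w - 3) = (w - 3)*(w + 1)*(w - 3)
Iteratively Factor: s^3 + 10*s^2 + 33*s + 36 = (s + 3)*(s^2 + 7*s + 12) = (s + 3)*(s + 4)*(s + 3)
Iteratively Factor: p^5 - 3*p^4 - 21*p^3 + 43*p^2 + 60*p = (p - 3)*(p^4 - 21*p^2 - 20*p) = (p - 3)*(p + 1)*(p^3 - p^2 - 20*p) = (p - 5)*(p - 3)*(p + 1)*(p^2 + 4*p) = (p - 5)*(p - 3)*(p + 1)*(p + 4)*(p)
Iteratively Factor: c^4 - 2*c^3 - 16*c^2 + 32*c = (c - 2)*(c^3 - 16*c) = c*(c - 2)*(c^2 - 16) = c*(c - 4)*(c - 2)*(c + 4)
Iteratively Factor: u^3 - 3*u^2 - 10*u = (u - 5)*(u^2 + 2*u) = (u - 5)*(u + 2)*(u)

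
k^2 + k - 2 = (k - 1)*(k + 2)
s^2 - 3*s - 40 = (s - 8)*(s + 5)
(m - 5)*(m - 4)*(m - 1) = m^3 - 10*m^2 + 29*m - 20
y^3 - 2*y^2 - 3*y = y*(y - 3)*(y + 1)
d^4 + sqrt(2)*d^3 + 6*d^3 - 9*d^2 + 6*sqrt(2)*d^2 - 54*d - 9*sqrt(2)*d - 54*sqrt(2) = (d - 3)*(d + 3)*(d + 6)*(d + sqrt(2))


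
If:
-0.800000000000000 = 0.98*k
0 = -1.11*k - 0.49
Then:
No Solution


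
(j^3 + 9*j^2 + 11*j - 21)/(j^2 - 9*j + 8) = (j^2 + 10*j + 21)/(j - 8)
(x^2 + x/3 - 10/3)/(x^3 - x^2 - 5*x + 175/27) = 9*(x + 2)/(9*x^2 + 6*x - 35)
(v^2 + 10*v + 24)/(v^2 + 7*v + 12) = (v + 6)/(v + 3)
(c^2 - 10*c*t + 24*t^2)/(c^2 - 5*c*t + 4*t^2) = (-c + 6*t)/(-c + t)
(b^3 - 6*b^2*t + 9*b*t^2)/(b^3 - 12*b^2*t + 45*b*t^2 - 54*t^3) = b/(b - 6*t)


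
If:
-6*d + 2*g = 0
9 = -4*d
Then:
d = -9/4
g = -27/4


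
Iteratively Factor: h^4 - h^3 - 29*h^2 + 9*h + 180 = (h + 4)*(h^3 - 5*h^2 - 9*h + 45) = (h - 5)*(h + 4)*(h^2 - 9) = (h - 5)*(h - 3)*(h + 4)*(h + 3)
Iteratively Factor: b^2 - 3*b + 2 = (b - 1)*(b - 2)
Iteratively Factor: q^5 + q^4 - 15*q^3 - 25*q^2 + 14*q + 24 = (q - 4)*(q^4 + 5*q^3 + 5*q^2 - 5*q - 6) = (q - 4)*(q + 3)*(q^3 + 2*q^2 - q - 2) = (q - 4)*(q + 1)*(q + 3)*(q^2 + q - 2) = (q - 4)*(q + 1)*(q + 2)*(q + 3)*(q - 1)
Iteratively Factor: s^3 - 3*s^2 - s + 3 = (s - 1)*(s^2 - 2*s - 3) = (s - 1)*(s + 1)*(s - 3)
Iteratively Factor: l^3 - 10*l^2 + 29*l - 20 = (l - 4)*(l^2 - 6*l + 5) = (l - 4)*(l - 1)*(l - 5)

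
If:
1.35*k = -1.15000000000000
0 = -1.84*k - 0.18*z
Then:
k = -0.85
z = 8.71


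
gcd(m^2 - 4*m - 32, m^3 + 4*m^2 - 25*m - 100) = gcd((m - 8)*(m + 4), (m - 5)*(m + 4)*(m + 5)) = m + 4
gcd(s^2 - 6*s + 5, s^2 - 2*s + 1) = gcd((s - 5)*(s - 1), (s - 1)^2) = s - 1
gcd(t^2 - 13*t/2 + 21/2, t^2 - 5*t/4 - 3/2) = 1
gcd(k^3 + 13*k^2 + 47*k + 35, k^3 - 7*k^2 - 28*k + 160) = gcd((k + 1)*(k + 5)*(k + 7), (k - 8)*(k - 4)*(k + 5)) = k + 5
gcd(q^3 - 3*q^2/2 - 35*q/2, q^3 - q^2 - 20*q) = q^2 - 5*q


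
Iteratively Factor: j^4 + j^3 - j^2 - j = (j - 1)*(j^3 + 2*j^2 + j) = (j - 1)*(j + 1)*(j^2 + j) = j*(j - 1)*(j + 1)*(j + 1)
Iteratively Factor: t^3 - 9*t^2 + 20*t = (t)*(t^2 - 9*t + 20) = t*(t - 5)*(t - 4)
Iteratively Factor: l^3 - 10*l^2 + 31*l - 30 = (l - 5)*(l^2 - 5*l + 6) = (l - 5)*(l - 2)*(l - 3)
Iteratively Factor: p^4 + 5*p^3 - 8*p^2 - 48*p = (p + 4)*(p^3 + p^2 - 12*p) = (p + 4)^2*(p^2 - 3*p) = p*(p + 4)^2*(p - 3)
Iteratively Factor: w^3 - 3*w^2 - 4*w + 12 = (w - 2)*(w^2 - w - 6) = (w - 2)*(w + 2)*(w - 3)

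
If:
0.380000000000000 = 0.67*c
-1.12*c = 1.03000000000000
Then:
No Solution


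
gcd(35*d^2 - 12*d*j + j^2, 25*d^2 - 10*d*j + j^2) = 5*d - j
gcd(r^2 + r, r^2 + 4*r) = r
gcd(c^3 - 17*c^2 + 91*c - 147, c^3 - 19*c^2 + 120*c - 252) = c - 7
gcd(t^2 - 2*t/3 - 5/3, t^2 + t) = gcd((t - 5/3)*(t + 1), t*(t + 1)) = t + 1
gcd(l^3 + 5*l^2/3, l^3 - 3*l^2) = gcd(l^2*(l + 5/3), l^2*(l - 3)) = l^2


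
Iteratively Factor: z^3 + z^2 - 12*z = (z - 3)*(z^2 + 4*z) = z*(z - 3)*(z + 4)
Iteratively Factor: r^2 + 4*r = (r)*(r + 4)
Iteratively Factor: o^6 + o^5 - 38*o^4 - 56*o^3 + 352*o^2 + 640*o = (o + 4)*(o^5 - 3*o^4 - 26*o^3 + 48*o^2 + 160*o) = (o + 2)*(o + 4)*(o^4 - 5*o^3 - 16*o^2 + 80*o) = (o + 2)*(o + 4)^2*(o^3 - 9*o^2 + 20*o) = (o - 5)*(o + 2)*(o + 4)^2*(o^2 - 4*o) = (o - 5)*(o - 4)*(o + 2)*(o + 4)^2*(o)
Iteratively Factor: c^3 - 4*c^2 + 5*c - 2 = (c - 2)*(c^2 - 2*c + 1) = (c - 2)*(c - 1)*(c - 1)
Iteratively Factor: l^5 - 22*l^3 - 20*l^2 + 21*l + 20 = (l + 1)*(l^4 - l^3 - 21*l^2 + l + 20) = (l - 1)*(l + 1)*(l^3 - 21*l - 20) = (l - 5)*(l - 1)*(l + 1)*(l^2 + 5*l + 4) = (l - 5)*(l - 1)*(l + 1)^2*(l + 4)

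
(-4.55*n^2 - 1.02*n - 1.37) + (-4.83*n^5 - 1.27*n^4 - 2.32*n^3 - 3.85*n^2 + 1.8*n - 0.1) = -4.83*n^5 - 1.27*n^4 - 2.32*n^3 - 8.4*n^2 + 0.78*n - 1.47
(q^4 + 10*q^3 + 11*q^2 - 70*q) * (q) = q^5 + 10*q^4 + 11*q^3 - 70*q^2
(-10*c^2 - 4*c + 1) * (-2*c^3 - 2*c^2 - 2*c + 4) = 20*c^5 + 28*c^4 + 26*c^3 - 34*c^2 - 18*c + 4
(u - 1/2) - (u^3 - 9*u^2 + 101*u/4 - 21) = -u^3 + 9*u^2 - 97*u/4 + 41/2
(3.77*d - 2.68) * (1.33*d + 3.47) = 5.0141*d^2 + 9.5175*d - 9.2996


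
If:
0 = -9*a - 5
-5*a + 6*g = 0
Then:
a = -5/9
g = -25/54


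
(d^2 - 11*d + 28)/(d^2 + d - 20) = (d - 7)/(d + 5)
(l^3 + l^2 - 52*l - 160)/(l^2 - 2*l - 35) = (l^2 - 4*l - 32)/(l - 7)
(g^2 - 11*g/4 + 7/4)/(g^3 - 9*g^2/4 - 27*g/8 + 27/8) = 2*(4*g^2 - 11*g + 7)/(8*g^3 - 18*g^2 - 27*g + 27)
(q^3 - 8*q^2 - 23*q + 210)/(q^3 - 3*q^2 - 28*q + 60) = (q - 7)/(q - 2)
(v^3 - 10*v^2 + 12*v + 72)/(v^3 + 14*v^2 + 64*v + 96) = (v^3 - 10*v^2 + 12*v + 72)/(v^3 + 14*v^2 + 64*v + 96)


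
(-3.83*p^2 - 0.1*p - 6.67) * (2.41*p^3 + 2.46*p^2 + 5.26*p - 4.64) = -9.2303*p^5 - 9.6628*p^4 - 36.4665*p^3 + 0.837*p^2 - 34.6202*p + 30.9488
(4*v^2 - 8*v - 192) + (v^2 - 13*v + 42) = 5*v^2 - 21*v - 150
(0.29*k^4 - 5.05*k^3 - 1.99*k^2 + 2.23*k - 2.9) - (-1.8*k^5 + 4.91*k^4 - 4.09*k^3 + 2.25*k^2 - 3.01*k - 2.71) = 1.8*k^5 - 4.62*k^4 - 0.96*k^3 - 4.24*k^2 + 5.24*k - 0.19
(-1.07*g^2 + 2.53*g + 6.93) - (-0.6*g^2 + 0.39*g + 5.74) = -0.47*g^2 + 2.14*g + 1.19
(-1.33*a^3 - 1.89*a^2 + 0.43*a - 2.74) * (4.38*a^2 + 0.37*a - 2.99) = -5.8254*a^5 - 8.7703*a^4 + 5.1608*a^3 - 6.191*a^2 - 2.2995*a + 8.1926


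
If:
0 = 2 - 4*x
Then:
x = 1/2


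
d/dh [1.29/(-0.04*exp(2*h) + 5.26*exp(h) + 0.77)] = (0.1032*exp(h) - 6.7854)*exp(h)/(-0.04*exp(2*h) + 5.26*exp(h) + 0.77)^2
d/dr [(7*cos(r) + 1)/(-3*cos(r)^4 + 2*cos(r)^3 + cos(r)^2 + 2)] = (-63*(1 - cos(2*r))^2/4 + 14*cos(r) - 113*cos(2*r)/2 + 4*cos(3*r) - 15/2)*sin(r)/(-3*cos(r)^4 + 2*cos(r)^3 + cos(r)^2 + 2)^2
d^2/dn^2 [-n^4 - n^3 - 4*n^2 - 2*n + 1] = -12*n^2 - 6*n - 8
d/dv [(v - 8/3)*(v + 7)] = 2*v + 13/3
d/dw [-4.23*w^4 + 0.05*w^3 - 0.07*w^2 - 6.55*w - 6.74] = -16.92*w^3 + 0.15*w^2 - 0.14*w - 6.55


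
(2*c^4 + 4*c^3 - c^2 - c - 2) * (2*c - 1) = 4*c^5 + 6*c^4 - 6*c^3 - c^2 - 3*c + 2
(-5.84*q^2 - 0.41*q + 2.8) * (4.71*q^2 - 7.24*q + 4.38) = -27.5064*q^4 + 40.3505*q^3 - 9.4228*q^2 - 22.0678*q + 12.264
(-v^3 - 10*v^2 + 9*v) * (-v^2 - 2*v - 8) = v^5 + 12*v^4 + 19*v^3 + 62*v^2 - 72*v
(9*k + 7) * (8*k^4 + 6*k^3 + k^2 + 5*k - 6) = 72*k^5 + 110*k^4 + 51*k^3 + 52*k^2 - 19*k - 42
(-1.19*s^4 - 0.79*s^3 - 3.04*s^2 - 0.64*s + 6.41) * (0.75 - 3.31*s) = 3.9389*s^5 + 1.7224*s^4 + 9.4699*s^3 - 0.1616*s^2 - 21.6971*s + 4.8075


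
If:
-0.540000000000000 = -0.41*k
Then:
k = 1.32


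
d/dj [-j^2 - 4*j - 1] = -2*j - 4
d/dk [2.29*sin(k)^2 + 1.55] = 2.29*sin(2*k)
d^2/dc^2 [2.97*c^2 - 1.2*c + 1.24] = 5.94000000000000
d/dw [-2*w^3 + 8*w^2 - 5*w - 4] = -6*w^2 + 16*w - 5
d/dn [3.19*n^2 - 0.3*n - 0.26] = 6.38*n - 0.3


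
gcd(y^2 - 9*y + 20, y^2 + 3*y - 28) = y - 4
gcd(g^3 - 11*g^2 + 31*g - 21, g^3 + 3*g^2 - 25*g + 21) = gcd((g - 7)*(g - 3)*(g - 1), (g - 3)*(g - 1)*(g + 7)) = g^2 - 4*g + 3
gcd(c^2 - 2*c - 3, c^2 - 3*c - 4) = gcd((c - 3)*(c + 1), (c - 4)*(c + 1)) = c + 1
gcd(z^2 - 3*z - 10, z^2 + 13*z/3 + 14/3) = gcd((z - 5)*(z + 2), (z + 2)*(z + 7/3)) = z + 2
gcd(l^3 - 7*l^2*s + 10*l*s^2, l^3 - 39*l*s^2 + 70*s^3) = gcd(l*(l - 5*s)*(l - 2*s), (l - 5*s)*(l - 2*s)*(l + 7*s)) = l^2 - 7*l*s + 10*s^2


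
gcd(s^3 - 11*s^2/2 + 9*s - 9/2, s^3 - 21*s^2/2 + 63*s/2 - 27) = s^2 - 9*s/2 + 9/2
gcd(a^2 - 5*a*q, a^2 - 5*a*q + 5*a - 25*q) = -a + 5*q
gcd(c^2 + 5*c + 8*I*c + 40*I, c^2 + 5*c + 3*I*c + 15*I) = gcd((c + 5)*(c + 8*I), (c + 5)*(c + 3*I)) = c + 5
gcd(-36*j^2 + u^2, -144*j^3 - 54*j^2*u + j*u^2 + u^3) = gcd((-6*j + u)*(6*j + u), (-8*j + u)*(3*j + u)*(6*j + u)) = 6*j + u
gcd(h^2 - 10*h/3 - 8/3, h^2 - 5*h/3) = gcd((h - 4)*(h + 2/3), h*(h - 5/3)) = 1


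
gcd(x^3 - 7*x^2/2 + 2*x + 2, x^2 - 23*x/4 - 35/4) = 1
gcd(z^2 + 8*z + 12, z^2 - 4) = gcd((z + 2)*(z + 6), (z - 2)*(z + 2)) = z + 2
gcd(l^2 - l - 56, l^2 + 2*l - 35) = l + 7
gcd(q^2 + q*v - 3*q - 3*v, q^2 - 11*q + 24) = q - 3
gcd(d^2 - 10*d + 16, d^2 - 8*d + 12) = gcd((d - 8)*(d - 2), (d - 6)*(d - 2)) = d - 2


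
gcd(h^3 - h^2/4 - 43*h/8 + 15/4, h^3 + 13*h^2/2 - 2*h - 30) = h^2 + h/2 - 5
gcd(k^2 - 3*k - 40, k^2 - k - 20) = 1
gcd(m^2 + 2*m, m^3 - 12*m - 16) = m + 2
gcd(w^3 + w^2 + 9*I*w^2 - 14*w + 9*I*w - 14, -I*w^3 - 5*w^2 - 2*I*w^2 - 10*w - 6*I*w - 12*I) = 1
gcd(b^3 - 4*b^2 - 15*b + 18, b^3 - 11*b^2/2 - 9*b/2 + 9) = b^2 - 7*b + 6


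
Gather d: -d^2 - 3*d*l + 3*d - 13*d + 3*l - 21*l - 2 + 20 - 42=-d^2 + d*(-3*l - 10) - 18*l - 24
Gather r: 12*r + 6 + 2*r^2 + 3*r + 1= 2*r^2 + 15*r + 7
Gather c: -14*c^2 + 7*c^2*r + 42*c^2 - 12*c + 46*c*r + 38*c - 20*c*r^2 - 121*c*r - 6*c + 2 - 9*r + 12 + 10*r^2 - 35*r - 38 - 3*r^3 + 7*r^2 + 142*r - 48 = c^2*(7*r + 28) + c*(-20*r^2 - 75*r + 20) - 3*r^3 + 17*r^2 + 98*r - 72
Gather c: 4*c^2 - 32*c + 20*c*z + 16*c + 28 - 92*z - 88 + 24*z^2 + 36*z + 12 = 4*c^2 + c*(20*z - 16) + 24*z^2 - 56*z - 48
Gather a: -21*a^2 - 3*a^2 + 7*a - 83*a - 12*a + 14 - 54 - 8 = -24*a^2 - 88*a - 48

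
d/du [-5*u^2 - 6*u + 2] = -10*u - 6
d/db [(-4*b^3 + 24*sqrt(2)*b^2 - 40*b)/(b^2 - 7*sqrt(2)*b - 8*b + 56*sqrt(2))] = 4*(-b*(-2*b + 8 + 7*sqrt(2))*(b^2 - 6*sqrt(2)*b + 10) + (-3*b^2 + 12*sqrt(2)*b - 10)*(b^2 - 7*sqrt(2)*b - 8*b + 56*sqrt(2)))/(b^2 - 7*sqrt(2)*b - 8*b + 56*sqrt(2))^2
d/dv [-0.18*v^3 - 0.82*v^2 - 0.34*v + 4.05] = -0.54*v^2 - 1.64*v - 0.34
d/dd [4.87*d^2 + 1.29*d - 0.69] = 9.74*d + 1.29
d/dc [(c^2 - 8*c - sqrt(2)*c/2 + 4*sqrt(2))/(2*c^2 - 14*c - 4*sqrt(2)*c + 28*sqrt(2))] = (-3*sqrt(2)*c^2 + 2*c^2 + 40*sqrt(2)*c - 168*sqrt(2) + 4)/(4*(c^4 - 14*c^3 - 4*sqrt(2)*c^3 + 57*c^2 + 56*sqrt(2)*c^2 - 196*sqrt(2)*c - 112*c + 392))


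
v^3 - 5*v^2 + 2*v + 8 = (v - 4)*(v - 2)*(v + 1)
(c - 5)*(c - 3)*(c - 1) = c^3 - 9*c^2 + 23*c - 15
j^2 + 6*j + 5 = (j + 1)*(j + 5)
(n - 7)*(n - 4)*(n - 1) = n^3 - 12*n^2 + 39*n - 28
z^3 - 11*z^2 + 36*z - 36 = (z - 6)*(z - 3)*(z - 2)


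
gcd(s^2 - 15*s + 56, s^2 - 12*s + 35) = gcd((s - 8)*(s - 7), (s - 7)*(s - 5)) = s - 7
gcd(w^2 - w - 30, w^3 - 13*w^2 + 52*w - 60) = w - 6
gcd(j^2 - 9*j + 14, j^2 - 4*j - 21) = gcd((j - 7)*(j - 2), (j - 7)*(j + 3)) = j - 7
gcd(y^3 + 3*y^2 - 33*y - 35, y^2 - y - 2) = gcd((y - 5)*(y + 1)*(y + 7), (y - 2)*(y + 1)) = y + 1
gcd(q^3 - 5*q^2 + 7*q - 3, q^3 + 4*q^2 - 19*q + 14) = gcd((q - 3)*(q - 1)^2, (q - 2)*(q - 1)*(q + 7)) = q - 1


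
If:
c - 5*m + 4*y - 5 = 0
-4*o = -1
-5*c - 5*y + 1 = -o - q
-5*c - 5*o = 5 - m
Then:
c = y/6 - 145/96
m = 5*y/6 - 125/96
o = 1/4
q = 35*y/6 - 845/96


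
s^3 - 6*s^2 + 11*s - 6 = (s - 3)*(s - 2)*(s - 1)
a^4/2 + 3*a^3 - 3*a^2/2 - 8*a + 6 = (a/2 + 1)*(a - 1)^2*(a + 6)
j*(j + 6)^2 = j^3 + 12*j^2 + 36*j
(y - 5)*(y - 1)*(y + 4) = y^3 - 2*y^2 - 19*y + 20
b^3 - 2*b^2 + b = b*(b - 1)^2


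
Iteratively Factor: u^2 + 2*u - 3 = (u + 3)*(u - 1)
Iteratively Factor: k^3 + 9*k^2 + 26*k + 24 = (k + 2)*(k^2 + 7*k + 12) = (k + 2)*(k + 3)*(k + 4)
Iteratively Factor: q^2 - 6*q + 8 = (q - 4)*(q - 2)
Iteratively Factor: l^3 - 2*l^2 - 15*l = (l - 5)*(l^2 + 3*l) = l*(l - 5)*(l + 3)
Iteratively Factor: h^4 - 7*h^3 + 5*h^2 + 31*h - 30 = (h - 3)*(h^3 - 4*h^2 - 7*h + 10) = (h - 3)*(h - 1)*(h^2 - 3*h - 10) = (h - 3)*(h - 1)*(h + 2)*(h - 5)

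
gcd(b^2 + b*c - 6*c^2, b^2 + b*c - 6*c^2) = b^2 + b*c - 6*c^2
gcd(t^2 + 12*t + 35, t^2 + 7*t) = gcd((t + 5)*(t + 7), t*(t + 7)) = t + 7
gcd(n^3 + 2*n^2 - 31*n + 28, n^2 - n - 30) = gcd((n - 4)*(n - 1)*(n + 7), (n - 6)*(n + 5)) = 1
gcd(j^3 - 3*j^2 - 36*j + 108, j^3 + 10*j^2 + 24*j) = j + 6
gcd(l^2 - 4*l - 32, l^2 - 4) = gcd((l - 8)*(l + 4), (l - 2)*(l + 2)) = 1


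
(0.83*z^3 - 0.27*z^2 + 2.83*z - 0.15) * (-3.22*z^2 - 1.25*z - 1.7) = -2.6726*z^5 - 0.1681*z^4 - 10.1861*z^3 - 2.5955*z^2 - 4.6235*z + 0.255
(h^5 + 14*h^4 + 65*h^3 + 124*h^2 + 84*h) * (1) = h^5 + 14*h^4 + 65*h^3 + 124*h^2 + 84*h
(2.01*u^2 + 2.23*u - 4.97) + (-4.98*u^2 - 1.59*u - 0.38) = -2.97*u^2 + 0.64*u - 5.35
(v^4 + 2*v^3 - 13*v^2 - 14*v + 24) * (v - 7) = v^5 - 5*v^4 - 27*v^3 + 77*v^2 + 122*v - 168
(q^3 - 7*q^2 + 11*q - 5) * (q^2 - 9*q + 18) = q^5 - 16*q^4 + 92*q^3 - 230*q^2 + 243*q - 90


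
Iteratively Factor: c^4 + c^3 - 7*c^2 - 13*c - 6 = (c + 2)*(c^3 - c^2 - 5*c - 3) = (c + 1)*(c + 2)*(c^2 - 2*c - 3) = (c - 3)*(c + 1)*(c + 2)*(c + 1)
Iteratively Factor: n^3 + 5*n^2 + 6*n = (n + 2)*(n^2 + 3*n) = (n + 2)*(n + 3)*(n)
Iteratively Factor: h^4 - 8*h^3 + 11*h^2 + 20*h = (h - 4)*(h^3 - 4*h^2 - 5*h) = (h - 4)*(h + 1)*(h^2 - 5*h) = (h - 5)*(h - 4)*(h + 1)*(h)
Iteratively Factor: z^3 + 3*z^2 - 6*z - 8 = (z - 2)*(z^2 + 5*z + 4) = (z - 2)*(z + 1)*(z + 4)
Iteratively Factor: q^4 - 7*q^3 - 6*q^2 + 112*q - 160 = (q + 4)*(q^3 - 11*q^2 + 38*q - 40) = (q - 2)*(q + 4)*(q^2 - 9*q + 20) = (q - 4)*(q - 2)*(q + 4)*(q - 5)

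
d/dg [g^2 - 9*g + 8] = 2*g - 9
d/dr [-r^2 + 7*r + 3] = 7 - 2*r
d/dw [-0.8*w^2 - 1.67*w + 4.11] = -1.6*w - 1.67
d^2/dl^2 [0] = 0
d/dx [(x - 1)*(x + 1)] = 2*x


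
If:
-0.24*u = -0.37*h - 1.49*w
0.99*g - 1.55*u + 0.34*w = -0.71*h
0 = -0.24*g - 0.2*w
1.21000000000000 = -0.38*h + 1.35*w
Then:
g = -0.28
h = -2.00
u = -1.02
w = 0.33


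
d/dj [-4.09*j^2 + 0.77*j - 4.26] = 0.77 - 8.18*j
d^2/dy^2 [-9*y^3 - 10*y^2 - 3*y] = -54*y - 20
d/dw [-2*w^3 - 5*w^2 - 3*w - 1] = -6*w^2 - 10*w - 3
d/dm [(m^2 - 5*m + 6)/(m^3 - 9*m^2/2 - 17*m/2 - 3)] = 4*(-m^4 + 10*m^3 - 49*m^2 + 48*m + 66)/(4*m^6 - 36*m^5 + 13*m^4 + 282*m^3 + 397*m^2 + 204*m + 36)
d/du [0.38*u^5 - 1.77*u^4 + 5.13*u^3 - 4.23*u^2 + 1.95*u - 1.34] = 1.9*u^4 - 7.08*u^3 + 15.39*u^2 - 8.46*u + 1.95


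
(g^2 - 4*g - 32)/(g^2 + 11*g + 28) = (g - 8)/(g + 7)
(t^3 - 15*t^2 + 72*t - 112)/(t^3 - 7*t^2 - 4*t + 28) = (t^2 - 8*t + 16)/(t^2 - 4)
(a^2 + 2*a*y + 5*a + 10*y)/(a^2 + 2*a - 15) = (a + 2*y)/(a - 3)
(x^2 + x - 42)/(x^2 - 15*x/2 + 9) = 2*(x + 7)/(2*x - 3)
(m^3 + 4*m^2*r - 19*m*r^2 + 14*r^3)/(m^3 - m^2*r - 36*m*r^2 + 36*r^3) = (-m^2 - 5*m*r + 14*r^2)/(-m^2 + 36*r^2)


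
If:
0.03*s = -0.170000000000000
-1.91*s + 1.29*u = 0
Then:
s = -5.67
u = -8.39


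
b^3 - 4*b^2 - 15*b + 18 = (b - 6)*(b - 1)*(b + 3)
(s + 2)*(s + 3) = s^2 + 5*s + 6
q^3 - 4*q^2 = q^2*(q - 4)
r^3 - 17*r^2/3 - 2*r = r*(r - 6)*(r + 1/3)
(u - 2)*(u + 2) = u^2 - 4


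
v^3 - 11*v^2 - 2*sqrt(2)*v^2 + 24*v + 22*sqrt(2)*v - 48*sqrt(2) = (v - 8)*(v - 3)*(v - 2*sqrt(2))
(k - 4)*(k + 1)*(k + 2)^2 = k^4 + k^3 - 12*k^2 - 28*k - 16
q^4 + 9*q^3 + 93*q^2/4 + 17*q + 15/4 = (q + 1/2)^2*(q + 3)*(q + 5)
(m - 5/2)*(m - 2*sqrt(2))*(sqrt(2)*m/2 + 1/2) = sqrt(2)*m^3/2 - 5*sqrt(2)*m^2/4 - 3*m^2/2 - sqrt(2)*m + 15*m/4 + 5*sqrt(2)/2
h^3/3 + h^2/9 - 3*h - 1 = (h/3 + 1)*(h - 3)*(h + 1/3)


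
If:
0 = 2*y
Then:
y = 0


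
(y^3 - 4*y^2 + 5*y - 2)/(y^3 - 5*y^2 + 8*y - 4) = (y - 1)/(y - 2)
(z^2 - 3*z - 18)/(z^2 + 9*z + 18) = (z - 6)/(z + 6)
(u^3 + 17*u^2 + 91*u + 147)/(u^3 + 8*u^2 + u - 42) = (u + 7)/(u - 2)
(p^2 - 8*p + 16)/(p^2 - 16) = (p - 4)/(p + 4)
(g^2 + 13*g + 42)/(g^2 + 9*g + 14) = (g + 6)/(g + 2)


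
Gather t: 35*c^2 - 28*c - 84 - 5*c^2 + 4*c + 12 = 30*c^2 - 24*c - 72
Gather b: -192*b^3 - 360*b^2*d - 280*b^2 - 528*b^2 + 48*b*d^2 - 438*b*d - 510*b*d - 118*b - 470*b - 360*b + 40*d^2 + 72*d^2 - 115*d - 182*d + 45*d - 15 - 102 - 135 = -192*b^3 + b^2*(-360*d - 808) + b*(48*d^2 - 948*d - 948) + 112*d^2 - 252*d - 252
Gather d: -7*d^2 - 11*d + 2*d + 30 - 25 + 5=-7*d^2 - 9*d + 10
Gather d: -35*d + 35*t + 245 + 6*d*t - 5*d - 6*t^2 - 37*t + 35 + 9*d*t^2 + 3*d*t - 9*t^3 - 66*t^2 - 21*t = d*(9*t^2 + 9*t - 40) - 9*t^3 - 72*t^2 - 23*t + 280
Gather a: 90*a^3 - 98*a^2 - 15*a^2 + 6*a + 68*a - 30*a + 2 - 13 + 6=90*a^3 - 113*a^2 + 44*a - 5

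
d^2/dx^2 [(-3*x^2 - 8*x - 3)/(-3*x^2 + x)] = 6*(27*x^3 + 27*x^2 - 9*x + 1)/(x^3*(27*x^3 - 27*x^2 + 9*x - 1))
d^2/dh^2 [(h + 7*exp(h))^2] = 14*h*exp(h) + 196*exp(2*h) + 28*exp(h) + 2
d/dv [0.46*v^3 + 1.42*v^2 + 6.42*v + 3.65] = 1.38*v^2 + 2.84*v + 6.42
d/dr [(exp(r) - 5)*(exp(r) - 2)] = (2*exp(r) - 7)*exp(r)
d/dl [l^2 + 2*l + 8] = 2*l + 2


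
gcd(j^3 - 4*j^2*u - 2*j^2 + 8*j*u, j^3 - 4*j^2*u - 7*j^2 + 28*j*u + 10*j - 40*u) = -j^2 + 4*j*u + 2*j - 8*u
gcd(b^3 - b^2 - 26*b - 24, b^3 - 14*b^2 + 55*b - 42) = b - 6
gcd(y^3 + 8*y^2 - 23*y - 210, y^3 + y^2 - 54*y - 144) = y + 6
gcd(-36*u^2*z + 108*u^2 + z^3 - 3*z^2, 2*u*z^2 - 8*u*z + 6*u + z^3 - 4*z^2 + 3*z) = z - 3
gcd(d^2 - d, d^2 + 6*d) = d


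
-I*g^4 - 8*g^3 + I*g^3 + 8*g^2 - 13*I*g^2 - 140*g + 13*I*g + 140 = (g - 7*I)*(g - 5*I)*(g + 4*I)*(-I*g + I)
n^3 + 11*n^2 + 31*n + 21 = (n + 1)*(n + 3)*(n + 7)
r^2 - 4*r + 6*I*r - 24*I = (r - 4)*(r + 6*I)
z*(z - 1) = z^2 - z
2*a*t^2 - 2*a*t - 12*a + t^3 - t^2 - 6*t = (2*a + t)*(t - 3)*(t + 2)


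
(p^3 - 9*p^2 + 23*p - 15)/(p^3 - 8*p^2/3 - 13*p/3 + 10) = 3*(p^2 - 6*p + 5)/(3*p^2 + p - 10)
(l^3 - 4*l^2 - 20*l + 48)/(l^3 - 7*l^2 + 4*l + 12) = (l + 4)/(l + 1)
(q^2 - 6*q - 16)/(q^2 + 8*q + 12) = (q - 8)/(q + 6)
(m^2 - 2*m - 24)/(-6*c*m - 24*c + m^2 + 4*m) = (6 - m)/(6*c - m)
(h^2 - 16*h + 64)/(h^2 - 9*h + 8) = (h - 8)/(h - 1)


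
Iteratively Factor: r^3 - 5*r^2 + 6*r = (r)*(r^2 - 5*r + 6) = r*(r - 3)*(r - 2)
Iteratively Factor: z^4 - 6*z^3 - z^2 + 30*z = (z + 2)*(z^3 - 8*z^2 + 15*z) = (z - 3)*(z + 2)*(z^2 - 5*z) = z*(z - 3)*(z + 2)*(z - 5)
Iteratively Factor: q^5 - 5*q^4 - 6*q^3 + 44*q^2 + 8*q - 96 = (q - 2)*(q^4 - 3*q^3 - 12*q^2 + 20*q + 48) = (q - 2)*(q + 2)*(q^3 - 5*q^2 - 2*q + 24) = (q - 2)*(q + 2)^2*(q^2 - 7*q + 12) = (q - 3)*(q - 2)*(q + 2)^2*(q - 4)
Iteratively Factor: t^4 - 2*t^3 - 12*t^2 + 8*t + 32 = (t - 4)*(t^3 + 2*t^2 - 4*t - 8) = (t - 4)*(t + 2)*(t^2 - 4) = (t - 4)*(t + 2)^2*(t - 2)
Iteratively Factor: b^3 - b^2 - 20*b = (b)*(b^2 - b - 20) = b*(b - 5)*(b + 4)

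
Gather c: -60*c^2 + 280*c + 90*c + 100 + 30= -60*c^2 + 370*c + 130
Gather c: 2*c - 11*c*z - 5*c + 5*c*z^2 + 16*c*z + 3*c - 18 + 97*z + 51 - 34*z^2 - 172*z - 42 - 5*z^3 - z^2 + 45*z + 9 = c*(5*z^2 + 5*z) - 5*z^3 - 35*z^2 - 30*z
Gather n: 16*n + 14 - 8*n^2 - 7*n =-8*n^2 + 9*n + 14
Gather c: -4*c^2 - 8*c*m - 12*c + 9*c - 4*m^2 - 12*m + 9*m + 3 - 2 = -4*c^2 + c*(-8*m - 3) - 4*m^2 - 3*m + 1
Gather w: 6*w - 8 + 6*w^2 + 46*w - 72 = 6*w^2 + 52*w - 80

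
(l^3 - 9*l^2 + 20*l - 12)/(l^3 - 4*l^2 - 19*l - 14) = (-l^3 + 9*l^2 - 20*l + 12)/(-l^3 + 4*l^2 + 19*l + 14)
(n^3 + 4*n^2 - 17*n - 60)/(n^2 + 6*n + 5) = (n^2 - n - 12)/(n + 1)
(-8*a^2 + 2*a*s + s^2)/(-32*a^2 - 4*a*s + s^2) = (-2*a + s)/(-8*a + s)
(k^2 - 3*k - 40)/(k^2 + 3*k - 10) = (k - 8)/(k - 2)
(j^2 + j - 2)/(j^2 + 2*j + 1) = (j^2 + j - 2)/(j^2 + 2*j + 1)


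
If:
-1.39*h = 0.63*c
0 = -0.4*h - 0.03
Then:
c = 0.17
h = -0.08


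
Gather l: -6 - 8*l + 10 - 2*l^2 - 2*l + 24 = -2*l^2 - 10*l + 28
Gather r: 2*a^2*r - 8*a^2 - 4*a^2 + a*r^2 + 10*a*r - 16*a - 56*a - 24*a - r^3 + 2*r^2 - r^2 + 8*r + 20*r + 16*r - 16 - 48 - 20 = -12*a^2 - 96*a - r^3 + r^2*(a + 1) + r*(2*a^2 + 10*a + 44) - 84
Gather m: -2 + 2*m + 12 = 2*m + 10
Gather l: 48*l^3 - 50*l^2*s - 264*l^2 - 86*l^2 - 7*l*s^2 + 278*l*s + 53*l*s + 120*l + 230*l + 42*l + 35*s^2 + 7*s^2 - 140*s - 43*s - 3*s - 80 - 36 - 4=48*l^3 + l^2*(-50*s - 350) + l*(-7*s^2 + 331*s + 392) + 42*s^2 - 186*s - 120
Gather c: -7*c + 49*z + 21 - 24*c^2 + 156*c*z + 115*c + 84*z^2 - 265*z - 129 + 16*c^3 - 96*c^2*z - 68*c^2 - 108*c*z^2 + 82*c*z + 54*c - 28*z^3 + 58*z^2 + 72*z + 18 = 16*c^3 + c^2*(-96*z - 92) + c*(-108*z^2 + 238*z + 162) - 28*z^3 + 142*z^2 - 144*z - 90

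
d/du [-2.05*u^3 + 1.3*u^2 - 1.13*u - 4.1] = -6.15*u^2 + 2.6*u - 1.13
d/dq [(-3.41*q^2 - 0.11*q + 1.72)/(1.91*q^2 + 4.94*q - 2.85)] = (-16.6353*q^2 + 12.8666*q - 8.1833)/(3.6481*q^4 + 18.8708*q^3 + 13.5166*q^2 - 28.158*q + 8.1225)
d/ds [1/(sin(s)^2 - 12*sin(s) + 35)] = 2*(6 - sin(s))*cos(s)/(sin(s)^2 - 12*sin(s) + 35)^2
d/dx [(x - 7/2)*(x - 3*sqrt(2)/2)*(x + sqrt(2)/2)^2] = 4*x^3 - 21*x^2/2 - 3*sqrt(2)*x^2/2 - 5*x + 7*sqrt(2)*x/2 - 3*sqrt(2)/4 + 35/4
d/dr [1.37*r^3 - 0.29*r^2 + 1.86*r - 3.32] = 4.11*r^2 - 0.58*r + 1.86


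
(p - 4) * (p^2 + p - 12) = p^3 - 3*p^2 - 16*p + 48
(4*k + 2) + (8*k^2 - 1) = 8*k^2 + 4*k + 1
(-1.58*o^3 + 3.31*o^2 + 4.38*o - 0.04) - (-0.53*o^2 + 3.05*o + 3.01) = -1.58*o^3 + 3.84*o^2 + 1.33*o - 3.05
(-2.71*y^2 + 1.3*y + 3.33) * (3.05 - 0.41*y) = 1.1111*y^3 - 8.7985*y^2 + 2.5997*y + 10.1565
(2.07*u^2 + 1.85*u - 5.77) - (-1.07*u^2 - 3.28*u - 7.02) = 3.14*u^2 + 5.13*u + 1.25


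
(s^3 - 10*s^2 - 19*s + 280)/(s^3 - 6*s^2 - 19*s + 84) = (s^2 - 3*s - 40)/(s^2 + s - 12)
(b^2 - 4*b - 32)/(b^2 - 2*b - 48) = (b + 4)/(b + 6)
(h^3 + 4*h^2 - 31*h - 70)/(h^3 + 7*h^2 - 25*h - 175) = (h + 2)/(h + 5)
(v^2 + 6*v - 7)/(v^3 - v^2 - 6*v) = (-v^2 - 6*v + 7)/(v*(-v^2 + v + 6))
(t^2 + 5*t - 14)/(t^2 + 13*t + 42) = (t - 2)/(t + 6)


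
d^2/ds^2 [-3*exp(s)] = -3*exp(s)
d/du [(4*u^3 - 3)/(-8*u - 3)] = 4*(8*u^3 - 3*u^2*(8*u + 3) - 6)/(8*u + 3)^2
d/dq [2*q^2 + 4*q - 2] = 4*q + 4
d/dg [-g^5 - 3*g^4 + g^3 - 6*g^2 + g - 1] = -5*g^4 - 12*g^3 + 3*g^2 - 12*g + 1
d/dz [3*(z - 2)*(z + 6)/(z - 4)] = 3*(z^2 - 8*z - 4)/(z^2 - 8*z + 16)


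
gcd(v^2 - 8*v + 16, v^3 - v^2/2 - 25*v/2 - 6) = v - 4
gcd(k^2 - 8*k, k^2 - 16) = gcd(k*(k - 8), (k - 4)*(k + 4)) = 1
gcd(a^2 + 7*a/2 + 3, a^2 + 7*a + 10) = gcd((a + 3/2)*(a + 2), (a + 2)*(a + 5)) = a + 2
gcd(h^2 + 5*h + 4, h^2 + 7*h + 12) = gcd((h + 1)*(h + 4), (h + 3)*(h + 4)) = h + 4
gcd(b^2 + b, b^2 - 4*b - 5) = b + 1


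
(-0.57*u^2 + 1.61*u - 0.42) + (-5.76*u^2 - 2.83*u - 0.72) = -6.33*u^2 - 1.22*u - 1.14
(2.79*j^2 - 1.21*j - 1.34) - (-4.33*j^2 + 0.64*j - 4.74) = 7.12*j^2 - 1.85*j + 3.4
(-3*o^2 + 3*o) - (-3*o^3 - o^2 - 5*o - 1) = 3*o^3 - 2*o^2 + 8*o + 1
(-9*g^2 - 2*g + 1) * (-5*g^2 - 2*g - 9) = 45*g^4 + 28*g^3 + 80*g^2 + 16*g - 9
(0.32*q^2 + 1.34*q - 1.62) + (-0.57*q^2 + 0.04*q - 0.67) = -0.25*q^2 + 1.38*q - 2.29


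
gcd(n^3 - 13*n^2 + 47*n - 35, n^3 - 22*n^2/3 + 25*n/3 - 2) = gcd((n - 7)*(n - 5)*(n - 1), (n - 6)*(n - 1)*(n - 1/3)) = n - 1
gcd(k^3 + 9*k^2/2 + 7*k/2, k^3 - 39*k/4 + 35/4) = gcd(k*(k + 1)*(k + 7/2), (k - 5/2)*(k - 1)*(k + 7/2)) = k + 7/2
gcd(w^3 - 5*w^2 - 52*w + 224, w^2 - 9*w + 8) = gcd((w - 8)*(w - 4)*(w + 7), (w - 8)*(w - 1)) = w - 8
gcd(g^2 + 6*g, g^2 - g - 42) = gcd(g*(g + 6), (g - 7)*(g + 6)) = g + 6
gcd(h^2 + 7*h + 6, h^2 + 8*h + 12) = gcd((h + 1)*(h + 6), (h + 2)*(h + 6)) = h + 6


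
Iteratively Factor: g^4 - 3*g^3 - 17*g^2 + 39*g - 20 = (g - 5)*(g^3 + 2*g^2 - 7*g + 4) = (g - 5)*(g - 1)*(g^2 + 3*g - 4) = (g - 5)*(g - 1)*(g + 4)*(g - 1)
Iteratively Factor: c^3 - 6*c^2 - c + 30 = (c - 5)*(c^2 - c - 6) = (c - 5)*(c - 3)*(c + 2)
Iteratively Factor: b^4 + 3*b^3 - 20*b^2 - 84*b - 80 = (b + 2)*(b^3 + b^2 - 22*b - 40) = (b - 5)*(b + 2)*(b^2 + 6*b + 8) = (b - 5)*(b + 2)*(b + 4)*(b + 2)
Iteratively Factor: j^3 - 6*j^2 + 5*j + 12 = (j - 3)*(j^2 - 3*j - 4) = (j - 3)*(j + 1)*(j - 4)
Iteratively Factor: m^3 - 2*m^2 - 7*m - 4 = (m - 4)*(m^2 + 2*m + 1) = (m - 4)*(m + 1)*(m + 1)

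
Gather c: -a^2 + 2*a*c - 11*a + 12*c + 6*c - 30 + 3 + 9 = -a^2 - 11*a + c*(2*a + 18) - 18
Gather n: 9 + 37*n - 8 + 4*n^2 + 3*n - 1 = 4*n^2 + 40*n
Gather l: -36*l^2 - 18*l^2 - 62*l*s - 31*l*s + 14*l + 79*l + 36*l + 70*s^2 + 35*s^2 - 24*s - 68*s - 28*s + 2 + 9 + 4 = -54*l^2 + l*(129 - 93*s) + 105*s^2 - 120*s + 15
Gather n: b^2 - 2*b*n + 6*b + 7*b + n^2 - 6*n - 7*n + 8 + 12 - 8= b^2 + 13*b + n^2 + n*(-2*b - 13) + 12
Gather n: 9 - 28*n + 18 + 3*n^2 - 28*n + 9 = 3*n^2 - 56*n + 36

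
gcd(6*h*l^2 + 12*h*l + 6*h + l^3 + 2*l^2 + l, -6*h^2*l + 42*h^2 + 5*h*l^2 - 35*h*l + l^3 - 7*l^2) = 6*h + l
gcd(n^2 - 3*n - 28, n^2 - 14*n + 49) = n - 7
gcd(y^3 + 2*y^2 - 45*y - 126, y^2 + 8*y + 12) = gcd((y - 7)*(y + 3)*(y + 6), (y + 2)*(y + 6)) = y + 6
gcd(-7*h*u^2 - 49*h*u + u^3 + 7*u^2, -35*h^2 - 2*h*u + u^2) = -7*h + u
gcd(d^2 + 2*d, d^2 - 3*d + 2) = 1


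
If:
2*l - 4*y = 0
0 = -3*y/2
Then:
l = 0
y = 0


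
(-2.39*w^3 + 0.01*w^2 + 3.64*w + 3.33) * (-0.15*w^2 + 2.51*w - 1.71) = 0.3585*w^5 - 6.0004*w^4 + 3.566*w^3 + 8.6198*w^2 + 2.1339*w - 5.6943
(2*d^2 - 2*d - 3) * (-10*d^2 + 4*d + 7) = -20*d^4 + 28*d^3 + 36*d^2 - 26*d - 21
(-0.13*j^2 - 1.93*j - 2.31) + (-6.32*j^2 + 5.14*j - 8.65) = -6.45*j^2 + 3.21*j - 10.96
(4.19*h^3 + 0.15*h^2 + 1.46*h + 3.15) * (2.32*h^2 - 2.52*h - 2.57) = 9.7208*h^5 - 10.2108*h^4 - 7.7591*h^3 + 3.2433*h^2 - 11.6902*h - 8.0955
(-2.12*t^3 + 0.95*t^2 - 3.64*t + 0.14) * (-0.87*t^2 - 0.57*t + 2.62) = 1.8444*t^5 + 0.3819*t^4 - 2.9291*t^3 + 4.442*t^2 - 9.6166*t + 0.3668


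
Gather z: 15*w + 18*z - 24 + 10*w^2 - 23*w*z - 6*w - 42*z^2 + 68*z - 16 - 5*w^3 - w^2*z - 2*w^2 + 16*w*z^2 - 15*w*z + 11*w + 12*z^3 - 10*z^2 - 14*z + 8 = -5*w^3 + 8*w^2 + 20*w + 12*z^3 + z^2*(16*w - 52) + z*(-w^2 - 38*w + 72) - 32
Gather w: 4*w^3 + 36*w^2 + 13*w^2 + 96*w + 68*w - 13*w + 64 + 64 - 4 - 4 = 4*w^3 + 49*w^2 + 151*w + 120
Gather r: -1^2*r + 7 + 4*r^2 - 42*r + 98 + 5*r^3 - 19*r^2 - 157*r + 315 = 5*r^3 - 15*r^2 - 200*r + 420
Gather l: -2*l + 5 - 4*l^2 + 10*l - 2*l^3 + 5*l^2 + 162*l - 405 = -2*l^3 + l^2 + 170*l - 400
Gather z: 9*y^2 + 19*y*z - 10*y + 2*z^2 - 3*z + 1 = 9*y^2 - 10*y + 2*z^2 + z*(19*y - 3) + 1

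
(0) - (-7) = 7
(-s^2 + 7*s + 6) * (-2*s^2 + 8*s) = 2*s^4 - 22*s^3 + 44*s^2 + 48*s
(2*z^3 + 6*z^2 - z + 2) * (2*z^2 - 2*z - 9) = 4*z^5 + 8*z^4 - 32*z^3 - 48*z^2 + 5*z - 18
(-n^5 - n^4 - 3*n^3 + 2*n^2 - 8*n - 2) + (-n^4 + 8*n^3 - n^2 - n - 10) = -n^5 - 2*n^4 + 5*n^3 + n^2 - 9*n - 12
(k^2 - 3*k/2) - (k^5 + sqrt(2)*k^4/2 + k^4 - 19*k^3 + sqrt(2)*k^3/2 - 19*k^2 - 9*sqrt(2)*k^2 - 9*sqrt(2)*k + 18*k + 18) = -k^5 - k^4 - sqrt(2)*k^4/2 - sqrt(2)*k^3/2 + 19*k^3 + 9*sqrt(2)*k^2 + 20*k^2 - 39*k/2 + 9*sqrt(2)*k - 18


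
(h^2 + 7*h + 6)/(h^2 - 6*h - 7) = (h + 6)/(h - 7)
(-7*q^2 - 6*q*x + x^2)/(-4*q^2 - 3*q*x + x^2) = (-7*q + x)/(-4*q + x)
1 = 1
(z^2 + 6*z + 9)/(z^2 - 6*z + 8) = (z^2 + 6*z + 9)/(z^2 - 6*z + 8)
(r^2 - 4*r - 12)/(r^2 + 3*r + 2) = (r - 6)/(r + 1)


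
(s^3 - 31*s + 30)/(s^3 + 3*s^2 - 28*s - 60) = (s - 1)/(s + 2)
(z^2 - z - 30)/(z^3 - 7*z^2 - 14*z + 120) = (z + 5)/(z^2 - z - 20)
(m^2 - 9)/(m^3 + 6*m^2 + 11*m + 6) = (m - 3)/(m^2 + 3*m + 2)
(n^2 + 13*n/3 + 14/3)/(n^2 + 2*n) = (n + 7/3)/n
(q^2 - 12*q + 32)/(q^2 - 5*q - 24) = (q - 4)/(q + 3)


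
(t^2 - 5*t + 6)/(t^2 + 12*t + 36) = (t^2 - 5*t + 6)/(t^2 + 12*t + 36)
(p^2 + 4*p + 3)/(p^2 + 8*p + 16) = (p^2 + 4*p + 3)/(p^2 + 8*p + 16)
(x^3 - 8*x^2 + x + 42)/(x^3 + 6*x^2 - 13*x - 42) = (x - 7)/(x + 7)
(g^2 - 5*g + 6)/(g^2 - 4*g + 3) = (g - 2)/(g - 1)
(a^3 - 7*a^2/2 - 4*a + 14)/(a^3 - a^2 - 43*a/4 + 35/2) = 2*(2*a^2 - 3*a - 14)/(4*a^2 + 4*a - 35)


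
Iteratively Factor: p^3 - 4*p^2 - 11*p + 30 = (p + 3)*(p^2 - 7*p + 10) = (p - 5)*(p + 3)*(p - 2)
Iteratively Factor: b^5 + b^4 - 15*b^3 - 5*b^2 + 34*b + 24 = (b + 1)*(b^4 - 15*b^2 + 10*b + 24) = (b - 2)*(b + 1)*(b^3 + 2*b^2 - 11*b - 12) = (b - 2)*(b + 1)^2*(b^2 + b - 12) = (b - 2)*(b + 1)^2*(b + 4)*(b - 3)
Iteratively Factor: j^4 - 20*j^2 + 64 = (j - 2)*(j^3 + 2*j^2 - 16*j - 32) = (j - 2)*(j + 2)*(j^2 - 16) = (j - 2)*(j + 2)*(j + 4)*(j - 4)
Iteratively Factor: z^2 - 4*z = (z - 4)*(z)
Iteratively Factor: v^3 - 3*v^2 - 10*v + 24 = (v - 2)*(v^2 - v - 12) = (v - 2)*(v + 3)*(v - 4)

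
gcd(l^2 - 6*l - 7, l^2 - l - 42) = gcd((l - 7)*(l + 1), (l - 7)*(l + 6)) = l - 7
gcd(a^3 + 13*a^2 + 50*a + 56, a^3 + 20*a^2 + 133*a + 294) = a + 7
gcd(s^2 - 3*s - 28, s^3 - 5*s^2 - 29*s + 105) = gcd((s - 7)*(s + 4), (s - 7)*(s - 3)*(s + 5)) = s - 7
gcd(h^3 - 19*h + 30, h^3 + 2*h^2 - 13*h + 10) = h^2 + 3*h - 10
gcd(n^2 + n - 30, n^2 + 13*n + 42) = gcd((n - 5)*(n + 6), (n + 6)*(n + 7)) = n + 6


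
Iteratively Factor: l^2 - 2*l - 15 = (l - 5)*(l + 3)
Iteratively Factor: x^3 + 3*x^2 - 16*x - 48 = (x + 3)*(x^2 - 16) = (x + 3)*(x + 4)*(x - 4)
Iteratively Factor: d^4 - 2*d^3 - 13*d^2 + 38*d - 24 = (d + 4)*(d^3 - 6*d^2 + 11*d - 6) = (d - 2)*(d + 4)*(d^2 - 4*d + 3) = (d - 3)*(d - 2)*(d + 4)*(d - 1)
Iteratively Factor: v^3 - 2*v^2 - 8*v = (v)*(v^2 - 2*v - 8) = v*(v - 4)*(v + 2)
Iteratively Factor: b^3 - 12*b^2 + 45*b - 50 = (b - 2)*(b^2 - 10*b + 25) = (b - 5)*(b - 2)*(b - 5)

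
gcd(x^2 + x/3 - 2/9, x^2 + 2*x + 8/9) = x + 2/3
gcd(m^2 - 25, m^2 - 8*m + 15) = m - 5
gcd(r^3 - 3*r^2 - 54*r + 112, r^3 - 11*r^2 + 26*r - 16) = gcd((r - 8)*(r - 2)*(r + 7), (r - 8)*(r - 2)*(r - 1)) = r^2 - 10*r + 16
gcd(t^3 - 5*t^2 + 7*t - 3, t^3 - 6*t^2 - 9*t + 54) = t - 3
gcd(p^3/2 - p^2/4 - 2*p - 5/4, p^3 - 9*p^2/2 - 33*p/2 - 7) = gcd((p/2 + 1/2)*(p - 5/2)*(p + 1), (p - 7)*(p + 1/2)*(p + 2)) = 1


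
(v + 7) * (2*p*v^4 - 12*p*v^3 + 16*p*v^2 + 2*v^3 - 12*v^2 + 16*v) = 2*p*v^5 + 2*p*v^4 - 68*p*v^3 + 112*p*v^2 + 2*v^4 + 2*v^3 - 68*v^2 + 112*v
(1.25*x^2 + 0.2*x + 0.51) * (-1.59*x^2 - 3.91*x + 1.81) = -1.9875*x^4 - 5.2055*x^3 + 0.6696*x^2 - 1.6321*x + 0.9231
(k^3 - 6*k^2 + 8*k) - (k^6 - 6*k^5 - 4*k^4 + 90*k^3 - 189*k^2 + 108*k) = -k^6 + 6*k^5 + 4*k^4 - 89*k^3 + 183*k^2 - 100*k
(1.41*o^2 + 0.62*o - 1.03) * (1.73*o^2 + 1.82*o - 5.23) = 2.4393*o^4 + 3.6388*o^3 - 8.0278*o^2 - 5.1172*o + 5.3869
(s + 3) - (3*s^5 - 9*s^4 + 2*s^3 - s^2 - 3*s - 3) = -3*s^5 + 9*s^4 - 2*s^3 + s^2 + 4*s + 6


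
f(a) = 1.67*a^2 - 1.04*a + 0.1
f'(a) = 3.34*a - 1.04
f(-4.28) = 35.14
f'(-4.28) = -15.34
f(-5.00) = 47.05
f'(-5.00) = -17.74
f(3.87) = 21.09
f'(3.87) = 11.89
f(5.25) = 40.67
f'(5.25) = 16.50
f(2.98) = 11.83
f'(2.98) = 8.91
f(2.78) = 10.12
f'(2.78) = 8.25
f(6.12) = 56.28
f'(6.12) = 19.40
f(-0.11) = 0.23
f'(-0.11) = -1.41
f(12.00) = 228.10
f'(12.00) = 39.04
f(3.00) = 12.01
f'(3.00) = 8.98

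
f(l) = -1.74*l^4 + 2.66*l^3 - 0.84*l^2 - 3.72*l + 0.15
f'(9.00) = -4446.30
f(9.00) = -9578.37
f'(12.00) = -10901.64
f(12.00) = -31649.61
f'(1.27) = -7.24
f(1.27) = -5.01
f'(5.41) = -881.30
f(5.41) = -1113.90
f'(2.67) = -83.79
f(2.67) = -53.57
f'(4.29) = -413.58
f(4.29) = -410.61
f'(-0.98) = 12.14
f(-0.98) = -1.12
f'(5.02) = -691.54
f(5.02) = -808.19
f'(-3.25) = 324.95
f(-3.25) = -282.07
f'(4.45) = -466.50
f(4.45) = -480.96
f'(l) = -6.96*l^3 + 7.98*l^2 - 1.68*l - 3.72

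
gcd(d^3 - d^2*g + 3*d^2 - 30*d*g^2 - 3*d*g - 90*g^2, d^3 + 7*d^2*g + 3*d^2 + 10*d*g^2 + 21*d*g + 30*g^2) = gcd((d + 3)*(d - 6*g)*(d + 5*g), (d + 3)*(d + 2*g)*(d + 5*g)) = d^2 + 5*d*g + 3*d + 15*g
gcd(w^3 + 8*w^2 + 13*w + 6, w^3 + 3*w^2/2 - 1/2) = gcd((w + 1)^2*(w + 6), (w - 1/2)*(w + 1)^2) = w^2 + 2*w + 1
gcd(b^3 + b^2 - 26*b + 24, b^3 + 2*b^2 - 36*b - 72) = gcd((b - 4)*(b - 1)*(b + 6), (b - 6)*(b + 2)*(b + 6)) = b + 6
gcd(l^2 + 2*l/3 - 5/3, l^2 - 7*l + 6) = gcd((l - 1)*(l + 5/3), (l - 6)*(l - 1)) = l - 1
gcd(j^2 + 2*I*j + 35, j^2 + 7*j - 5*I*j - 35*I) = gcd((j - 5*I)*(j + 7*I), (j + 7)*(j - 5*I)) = j - 5*I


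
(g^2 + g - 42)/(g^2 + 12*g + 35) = (g - 6)/(g + 5)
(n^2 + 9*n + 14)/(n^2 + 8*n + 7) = (n + 2)/(n + 1)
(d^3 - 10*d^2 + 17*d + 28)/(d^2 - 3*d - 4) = d - 7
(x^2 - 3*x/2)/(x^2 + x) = (x - 3/2)/(x + 1)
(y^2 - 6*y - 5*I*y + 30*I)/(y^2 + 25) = (y - 6)/(y + 5*I)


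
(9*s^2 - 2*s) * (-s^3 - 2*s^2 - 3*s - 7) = -9*s^5 - 16*s^4 - 23*s^3 - 57*s^2 + 14*s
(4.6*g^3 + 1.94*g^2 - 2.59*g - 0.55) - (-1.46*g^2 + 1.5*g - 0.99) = 4.6*g^3 + 3.4*g^2 - 4.09*g + 0.44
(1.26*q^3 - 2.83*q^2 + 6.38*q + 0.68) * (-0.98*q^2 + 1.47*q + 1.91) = -1.2348*q^5 + 4.6256*q^4 - 8.0059*q^3 + 3.3069*q^2 + 13.1854*q + 1.2988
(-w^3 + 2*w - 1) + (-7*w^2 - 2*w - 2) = -w^3 - 7*w^2 - 3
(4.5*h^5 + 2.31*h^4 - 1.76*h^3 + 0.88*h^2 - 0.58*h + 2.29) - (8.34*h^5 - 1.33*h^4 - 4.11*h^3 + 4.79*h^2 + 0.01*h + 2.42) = -3.84*h^5 + 3.64*h^4 + 2.35*h^3 - 3.91*h^2 - 0.59*h - 0.13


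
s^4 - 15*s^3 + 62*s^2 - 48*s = s*(s - 8)*(s - 6)*(s - 1)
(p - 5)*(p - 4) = p^2 - 9*p + 20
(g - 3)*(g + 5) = g^2 + 2*g - 15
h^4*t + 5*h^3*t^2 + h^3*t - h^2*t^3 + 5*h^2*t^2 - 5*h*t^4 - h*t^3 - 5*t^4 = (h - t)*(h + t)*(h + 5*t)*(h*t + t)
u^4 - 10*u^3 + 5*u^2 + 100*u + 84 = (u - 7)*(u - 6)*(u + 1)*(u + 2)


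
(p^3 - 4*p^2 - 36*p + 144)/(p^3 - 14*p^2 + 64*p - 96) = (p + 6)/(p - 4)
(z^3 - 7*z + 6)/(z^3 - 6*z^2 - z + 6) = (z^2 + z - 6)/(z^2 - 5*z - 6)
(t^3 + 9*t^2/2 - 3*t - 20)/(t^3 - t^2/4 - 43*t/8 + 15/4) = 4*(t + 4)/(4*t - 3)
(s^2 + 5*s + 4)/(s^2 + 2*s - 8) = (s + 1)/(s - 2)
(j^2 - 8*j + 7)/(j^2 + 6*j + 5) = (j^2 - 8*j + 7)/(j^2 + 6*j + 5)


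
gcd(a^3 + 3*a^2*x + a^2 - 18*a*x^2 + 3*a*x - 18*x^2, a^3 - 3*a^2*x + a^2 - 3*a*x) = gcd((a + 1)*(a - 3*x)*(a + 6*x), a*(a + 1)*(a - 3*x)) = -a^2 + 3*a*x - a + 3*x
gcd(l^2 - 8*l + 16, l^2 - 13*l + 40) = 1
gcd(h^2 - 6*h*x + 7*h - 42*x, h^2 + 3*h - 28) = h + 7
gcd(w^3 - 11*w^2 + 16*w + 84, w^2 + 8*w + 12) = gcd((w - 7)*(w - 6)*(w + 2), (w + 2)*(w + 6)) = w + 2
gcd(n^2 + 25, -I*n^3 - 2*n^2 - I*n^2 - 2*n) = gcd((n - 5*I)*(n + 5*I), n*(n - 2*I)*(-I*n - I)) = 1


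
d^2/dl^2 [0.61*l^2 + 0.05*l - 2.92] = 1.22000000000000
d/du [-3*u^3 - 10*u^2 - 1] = u*(-9*u - 20)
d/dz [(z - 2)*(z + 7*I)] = 2*z - 2 + 7*I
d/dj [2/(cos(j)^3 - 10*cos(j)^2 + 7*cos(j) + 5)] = 2*(3*cos(j)^2 - 20*cos(j) + 7)*sin(j)/(cos(j)^3 - 10*cos(j)^2 + 7*cos(j) + 5)^2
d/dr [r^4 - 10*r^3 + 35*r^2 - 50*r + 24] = 4*r^3 - 30*r^2 + 70*r - 50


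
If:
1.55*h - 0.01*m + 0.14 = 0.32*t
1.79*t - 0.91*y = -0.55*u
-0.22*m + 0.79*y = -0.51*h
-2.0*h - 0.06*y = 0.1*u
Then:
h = 0.318426235567954 - 0.585870312292436*y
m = 2.23275518514026*y + 0.738169909725712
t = 1.95680926885335 - 2.90758292470212*y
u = 11.1174062458487*y - 6.36852471135908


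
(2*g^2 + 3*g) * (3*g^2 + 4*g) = 6*g^4 + 17*g^3 + 12*g^2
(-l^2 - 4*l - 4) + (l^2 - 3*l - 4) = -7*l - 8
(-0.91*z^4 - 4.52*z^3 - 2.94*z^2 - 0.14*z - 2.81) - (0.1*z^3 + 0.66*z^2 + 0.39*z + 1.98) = -0.91*z^4 - 4.62*z^3 - 3.6*z^2 - 0.53*z - 4.79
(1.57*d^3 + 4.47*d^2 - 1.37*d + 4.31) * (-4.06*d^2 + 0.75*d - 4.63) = -6.3742*d^5 - 16.9707*d^4 + 1.6456*d^3 - 39.2222*d^2 + 9.5756*d - 19.9553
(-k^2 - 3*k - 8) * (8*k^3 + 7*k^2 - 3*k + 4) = -8*k^5 - 31*k^4 - 82*k^3 - 51*k^2 + 12*k - 32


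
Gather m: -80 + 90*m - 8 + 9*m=99*m - 88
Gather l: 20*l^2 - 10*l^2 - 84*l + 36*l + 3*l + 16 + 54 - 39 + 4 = 10*l^2 - 45*l + 35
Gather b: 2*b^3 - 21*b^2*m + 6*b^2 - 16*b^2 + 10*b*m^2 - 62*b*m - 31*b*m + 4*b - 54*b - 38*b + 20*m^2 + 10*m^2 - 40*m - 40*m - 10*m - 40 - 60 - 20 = 2*b^3 + b^2*(-21*m - 10) + b*(10*m^2 - 93*m - 88) + 30*m^2 - 90*m - 120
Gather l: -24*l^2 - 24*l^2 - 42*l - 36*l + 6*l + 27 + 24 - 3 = -48*l^2 - 72*l + 48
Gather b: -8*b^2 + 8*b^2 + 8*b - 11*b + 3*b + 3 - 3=0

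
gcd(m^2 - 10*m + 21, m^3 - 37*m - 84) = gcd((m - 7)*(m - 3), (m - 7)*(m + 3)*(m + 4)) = m - 7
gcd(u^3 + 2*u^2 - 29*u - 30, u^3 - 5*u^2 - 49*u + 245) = u - 5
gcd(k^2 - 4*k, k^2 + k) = k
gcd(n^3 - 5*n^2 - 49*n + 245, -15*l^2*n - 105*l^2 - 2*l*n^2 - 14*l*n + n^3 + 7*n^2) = n + 7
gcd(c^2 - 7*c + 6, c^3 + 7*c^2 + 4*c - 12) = c - 1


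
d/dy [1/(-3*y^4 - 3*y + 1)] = 3*(4*y^3 + 1)/(3*y^4 + 3*y - 1)^2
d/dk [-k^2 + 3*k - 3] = 3 - 2*k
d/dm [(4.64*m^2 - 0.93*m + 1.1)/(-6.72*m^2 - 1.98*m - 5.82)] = (-15.4368*m^2 - 39.2256*m + 7.5906)/(45.1584*m^4 + 26.6112*m^3 + 82.1412*m^2 + 23.0472*m + 33.8724)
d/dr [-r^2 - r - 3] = -2*r - 1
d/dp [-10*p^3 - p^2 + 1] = 2*p*(-15*p - 1)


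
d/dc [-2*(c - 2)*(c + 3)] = -4*c - 2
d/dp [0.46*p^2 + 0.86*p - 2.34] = 0.92*p + 0.86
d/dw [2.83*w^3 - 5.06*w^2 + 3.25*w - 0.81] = 8.49*w^2 - 10.12*w + 3.25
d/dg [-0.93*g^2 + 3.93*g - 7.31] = 3.93 - 1.86*g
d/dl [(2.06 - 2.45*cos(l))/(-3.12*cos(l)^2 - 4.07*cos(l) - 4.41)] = (7.644*cos(l)^2 - 12.8544*cos(l) - 19.1887)*sin(l)/(9.7344*cos(l)^4 + 25.3968*cos(l)^3 + 44.0833*cos(l)^2 + 35.8974*cos(l) + 19.4481)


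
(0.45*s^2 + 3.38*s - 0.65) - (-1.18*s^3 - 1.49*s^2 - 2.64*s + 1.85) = 1.18*s^3 + 1.94*s^2 + 6.02*s - 2.5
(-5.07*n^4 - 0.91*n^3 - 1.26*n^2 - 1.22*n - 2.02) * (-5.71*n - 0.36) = 28.9497*n^5 + 7.0213*n^4 + 7.5222*n^3 + 7.4198*n^2 + 11.9734*n + 0.7272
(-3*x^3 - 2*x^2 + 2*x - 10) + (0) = -3*x^3 - 2*x^2 + 2*x - 10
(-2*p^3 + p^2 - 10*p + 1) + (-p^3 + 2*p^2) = -3*p^3 + 3*p^2 - 10*p + 1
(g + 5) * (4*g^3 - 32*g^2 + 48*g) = 4*g^4 - 12*g^3 - 112*g^2 + 240*g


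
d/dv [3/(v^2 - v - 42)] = 3*(1 - 2*v)/(-v^2 + v + 42)^2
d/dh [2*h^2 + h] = 4*h + 1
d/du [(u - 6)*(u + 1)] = 2*u - 5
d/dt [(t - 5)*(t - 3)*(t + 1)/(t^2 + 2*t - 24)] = (t^4 + 4*t^3 - 93*t^2 + 306*t - 198)/(t^4 + 4*t^3 - 44*t^2 - 96*t + 576)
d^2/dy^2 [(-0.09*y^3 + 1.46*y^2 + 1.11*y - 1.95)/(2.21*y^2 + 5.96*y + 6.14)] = (4.44089209850063e-16*y^5 - 31.569766*y^3 - 195.77289*y^2 - 264.837708*y - 56.770316)/(10.793861*y^6 + 87.327708*y^5 + 325.47333*y^4 + 696.95048*y^3 + 904.25622*y^2 + 674.068848*y + 231.475544)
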